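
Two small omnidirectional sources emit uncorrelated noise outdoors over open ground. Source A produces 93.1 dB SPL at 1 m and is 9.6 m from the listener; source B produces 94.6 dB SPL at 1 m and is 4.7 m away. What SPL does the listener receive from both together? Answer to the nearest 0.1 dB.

At the listener: L_A = 93.1 − 20·log₁₀(9.6) = 73.45 dB; L_B = 94.6 − 20·log₁₀(4.7) = 81.16 dB.
Combined: 10·log₁₀(10^(73.45/10)+10^(81.16/10)) = 81.8 dB SPL.

81.8 dB SPL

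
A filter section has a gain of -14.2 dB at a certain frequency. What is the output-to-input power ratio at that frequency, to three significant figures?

Power ratio = 10^(dB/10).
10^(-14.2/10) = 10^(-1.420) = 0.0380.

0.0380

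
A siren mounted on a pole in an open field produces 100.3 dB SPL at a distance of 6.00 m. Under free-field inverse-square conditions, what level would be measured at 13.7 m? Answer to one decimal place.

93.1 dB SPL

Inverse-square spreading gives ΔL = −20·log₁₀(d₂/d₁).
ΔL = −20·log₁₀(13.7/6.00) = -7.17 dB, so L₂ = 100.3 + (-7.17) = 93.1 dB SPL.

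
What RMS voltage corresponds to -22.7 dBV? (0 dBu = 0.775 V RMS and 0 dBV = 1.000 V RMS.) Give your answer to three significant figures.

0.0733 V

V = 1.000 V × 10^(-22.7/20).
= 1.000 × 0.07328 = 0.0733 V.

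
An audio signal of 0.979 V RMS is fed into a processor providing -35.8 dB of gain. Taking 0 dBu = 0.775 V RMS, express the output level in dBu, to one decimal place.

Input level: 20·log₁₀(0.979/0.775) = 2.03 dBu.
Output: 2.03 − 35.8 = -33.8 dBu.

-33.8 dBu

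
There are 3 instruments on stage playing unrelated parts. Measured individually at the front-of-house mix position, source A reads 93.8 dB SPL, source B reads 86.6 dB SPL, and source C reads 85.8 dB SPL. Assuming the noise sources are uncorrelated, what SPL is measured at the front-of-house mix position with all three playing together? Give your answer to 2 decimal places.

Add the sources as powers (linear), then convert back to dB:
L_total = 10·log₁₀(10^(93.8/10) + 10^(86.6/10) + 10^(85.8/10)) = 10·log₁₀(3236000000) = 95.10 dB SPL.

95.10 dB SPL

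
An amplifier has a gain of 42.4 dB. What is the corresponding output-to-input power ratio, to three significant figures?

17400

Power ratio = 10^(dB/10).
10^(42.4/10) = 10^(4.240) = 17400.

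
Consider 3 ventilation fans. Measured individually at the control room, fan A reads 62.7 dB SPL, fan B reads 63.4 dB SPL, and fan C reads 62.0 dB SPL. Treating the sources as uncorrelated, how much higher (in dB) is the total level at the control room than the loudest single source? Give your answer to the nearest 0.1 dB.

Incoherent sources sum as intensities:
L_total = 10·log₁₀(10^(62.7/10) + 10^(63.4/10) + 10^(62.0/10)) = 67.51 dB SPL.
Excess over the loudest (63.4 dB): 67.51 − 63.4 = 4.1 dB.

4.1 dB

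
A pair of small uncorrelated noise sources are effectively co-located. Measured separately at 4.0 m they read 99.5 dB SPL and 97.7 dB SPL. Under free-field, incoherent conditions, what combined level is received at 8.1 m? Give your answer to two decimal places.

95.57 dB SPL

Combined at 4.0 m: 10·log₁₀(10^(99.5/10)+10^(97.7/10)) = 101.703 dB SPL.
Then apply −20·log₁₀(8.1/4.0) = -6.129 dB → 95.57 dB SPL.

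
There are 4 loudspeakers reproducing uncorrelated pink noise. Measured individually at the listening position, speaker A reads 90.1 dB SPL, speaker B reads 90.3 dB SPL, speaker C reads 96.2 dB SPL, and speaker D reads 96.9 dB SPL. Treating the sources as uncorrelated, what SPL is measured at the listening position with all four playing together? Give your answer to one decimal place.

Add the sources as powers (linear), then convert back to dB:
L_total = 10·log₁₀(10^(90.1/10) + 10^(90.3/10) + 10^(96.2/10) + 10^(96.9/10)) = 10·log₁₀(11161000000) = 100.5 dB SPL.

100.5 dB SPL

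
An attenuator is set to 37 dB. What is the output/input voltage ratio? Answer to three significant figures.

0.0141

Voltage ratio = 10^(dB/20).
10^(-37/20) = 10^(-1.850) = 0.0141.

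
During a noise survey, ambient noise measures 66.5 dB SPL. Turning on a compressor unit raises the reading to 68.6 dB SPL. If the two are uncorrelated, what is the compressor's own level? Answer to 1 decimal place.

64.4 dB SPL

Remove the background by subtracting linear intensities:
L_src = 10·log₁₀(10^(68.6/10) − 10^(66.5/10)) = 10·log₁₀(2778000) = 64.4 dB SPL.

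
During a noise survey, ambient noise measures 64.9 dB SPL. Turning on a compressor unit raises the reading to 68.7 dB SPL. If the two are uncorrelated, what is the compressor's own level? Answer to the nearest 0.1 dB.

66.4 dB SPL

Remove the background by subtracting linear intensities:
L_src = 10·log₁₀(10^(68.7/10) − 10^(64.9/10)) = 10·log₁₀(4323000) = 66.4 dB SPL.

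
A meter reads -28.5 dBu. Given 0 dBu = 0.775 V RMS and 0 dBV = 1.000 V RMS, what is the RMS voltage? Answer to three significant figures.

V = 0.775 V × 10^(-28.5/20).
= 0.775 × 0.03758 = 0.0291 V.

0.0291 V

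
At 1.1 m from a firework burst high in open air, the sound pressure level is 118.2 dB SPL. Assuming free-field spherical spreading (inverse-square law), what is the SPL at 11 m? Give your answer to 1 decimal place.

98.2 dB SPL

Free-field point source: level drops by 20·log₁₀ of the distance ratio.
ΔL = −20·log₁₀(11/1.1) = -20.00 dB, so L₂ = 118.2 + (-20.00) = 98.2 dB SPL.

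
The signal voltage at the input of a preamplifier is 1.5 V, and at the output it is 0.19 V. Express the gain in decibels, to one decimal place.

-17.9 dB

For a voltage ratio, dB = 20·log₁₀(V₂/V₁).
20·log₁₀(0.19/1.5) = 20·log₁₀(0.1267) = -17.9 dB.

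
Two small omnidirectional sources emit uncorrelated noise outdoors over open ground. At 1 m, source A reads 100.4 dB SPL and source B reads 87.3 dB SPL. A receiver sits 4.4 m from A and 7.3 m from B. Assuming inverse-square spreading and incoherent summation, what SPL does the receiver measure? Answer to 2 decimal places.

87.61 dB SPL

At the listener: L_A = 100.4 − 20·log₁₀(4.4) = 87.531 dB; L_B = 87.3 − 20·log₁₀(7.3) = 70.034 dB.
Combined: 10·log₁₀(10^(87.531/10)+10^(70.034/10)) = 87.61 dB SPL.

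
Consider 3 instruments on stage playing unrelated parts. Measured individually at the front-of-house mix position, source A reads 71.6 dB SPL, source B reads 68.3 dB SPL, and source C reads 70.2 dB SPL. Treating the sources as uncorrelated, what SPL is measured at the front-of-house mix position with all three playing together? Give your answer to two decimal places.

Add the sources as powers (linear), then convert back to dB:
L_total = 10·log₁₀(10^(71.6/10) + 10^(68.3/10) + 10^(70.2/10)) = 10·log₁₀(31690000) = 75.01 dB SPL.

75.01 dB SPL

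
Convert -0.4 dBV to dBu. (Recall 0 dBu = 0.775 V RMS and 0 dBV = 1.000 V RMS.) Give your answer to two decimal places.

The offset between the scales is 20·log₁₀(0.775/1.000) = −2.214 dB.
So dBu = -0.4 + 2.214 = +1.81 dBu.

+1.81 dBu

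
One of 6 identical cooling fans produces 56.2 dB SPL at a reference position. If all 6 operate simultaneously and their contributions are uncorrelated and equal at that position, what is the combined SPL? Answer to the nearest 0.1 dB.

6 equal incoherent sources raise the level by 10·log₁₀(6) = 7.78 dB.
L_total = 56.2 + 7.78 = 64.0 dB SPL.

64.0 dB SPL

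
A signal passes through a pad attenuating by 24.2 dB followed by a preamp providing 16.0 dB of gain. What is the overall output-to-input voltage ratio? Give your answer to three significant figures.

Net gain = (−24.2) + 16.0 = -8.2 dB.
Voltage ratio = 10^(-8.2/20) = 0.389.

0.389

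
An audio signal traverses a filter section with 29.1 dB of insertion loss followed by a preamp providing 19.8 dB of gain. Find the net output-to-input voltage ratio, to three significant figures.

0.343

Net gain = (−29.1) + 19.8 = -9.3 dB.
Voltage ratio = 10^(-9.3/20) = 0.343.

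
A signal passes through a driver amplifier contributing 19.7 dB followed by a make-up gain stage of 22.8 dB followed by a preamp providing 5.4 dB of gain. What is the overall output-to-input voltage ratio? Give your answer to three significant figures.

248

Net gain = 19.7 + 22.8 + 5.4 = 47.9 dB.
Voltage ratio = 10^(47.9/20) = 248.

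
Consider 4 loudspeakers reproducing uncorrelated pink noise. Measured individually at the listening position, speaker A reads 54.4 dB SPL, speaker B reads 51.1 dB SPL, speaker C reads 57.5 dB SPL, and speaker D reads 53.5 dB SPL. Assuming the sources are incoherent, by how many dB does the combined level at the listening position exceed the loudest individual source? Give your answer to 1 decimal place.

3.3 dB

Uncorrelated sources add in intensity (power), not in dB.
L_total = 10·log₁₀(10^(54.4/10) + 10^(51.1/10) + 10^(57.5/10) + 10^(53.5/10)) = 60.76 dB SPL.
Excess over the loudest (57.5 dB): 60.76 − 57.5 = 3.3 dB.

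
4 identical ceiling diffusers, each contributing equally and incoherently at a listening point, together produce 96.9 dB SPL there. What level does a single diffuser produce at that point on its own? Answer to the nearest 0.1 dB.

4 equal incoherent sources add 10·log₁₀(4) = 6.02 dB over one source.
L_one = 96.9 − 6.02 = 90.9 dB SPL.

90.9 dB SPL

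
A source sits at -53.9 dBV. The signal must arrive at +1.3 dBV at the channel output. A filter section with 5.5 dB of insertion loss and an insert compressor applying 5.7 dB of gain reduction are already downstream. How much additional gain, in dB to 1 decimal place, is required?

66.4 dB

The required make-up gain is the shortfall in the dB sum.
G = +1.3 − (-53.9) + 5.5 + 5.7 = 66.4 dB.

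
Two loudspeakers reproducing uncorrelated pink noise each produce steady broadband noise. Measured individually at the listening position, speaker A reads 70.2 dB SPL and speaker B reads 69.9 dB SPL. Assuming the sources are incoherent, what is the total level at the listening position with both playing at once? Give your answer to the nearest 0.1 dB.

73.1 dB SPL

Uncorrelated sources add in intensity (power), not in dB.
L_total = 10·log₁₀(10^(70.2/10) + 10^(69.9/10)) = 10·log₁₀(20240000) = 73.1 dB SPL.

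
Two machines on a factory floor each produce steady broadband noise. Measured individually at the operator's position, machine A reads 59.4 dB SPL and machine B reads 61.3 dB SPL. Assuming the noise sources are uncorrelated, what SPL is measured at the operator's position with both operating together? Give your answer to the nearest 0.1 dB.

Incoherent sources sum as intensities:
L_total = 10·log₁₀(10^(59.4/10) + 10^(61.3/10)) = 10·log₁₀(2220000) = 63.5 dB SPL.

63.5 dB SPL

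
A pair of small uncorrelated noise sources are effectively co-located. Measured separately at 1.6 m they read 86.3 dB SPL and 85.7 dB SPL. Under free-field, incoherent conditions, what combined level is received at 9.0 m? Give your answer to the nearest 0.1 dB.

Combined at 1.6 m: 10·log₁₀(10^(86.3/10)+10^(85.7/10)) = 89.02 dB SPL.
Then apply −20·log₁₀(9.0/1.6) = -15.00 dB → 74.0 dB SPL.

74.0 dB SPL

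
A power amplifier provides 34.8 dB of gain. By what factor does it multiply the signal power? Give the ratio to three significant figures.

3020

Power ratio = 10^(dB/10).
10^(34.8/10) = 10^(3.480) = 3020.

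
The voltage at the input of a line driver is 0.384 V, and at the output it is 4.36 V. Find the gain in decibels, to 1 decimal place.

For a voltage ratio, dB = 20·log₁₀(V₂/V₁).
20·log₁₀(4.36/0.384) = 20·log₁₀(11.35) = 21.1 dB.

21.1 dB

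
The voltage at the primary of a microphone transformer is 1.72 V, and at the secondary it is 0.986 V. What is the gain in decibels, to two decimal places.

-4.83 dB

Voltage is an amplitude quantity, so gain = 20·log₁₀(V_out/V_in).
20·log₁₀(0.986/1.72) = 20·log₁₀(0.5733) = -4.83 dB.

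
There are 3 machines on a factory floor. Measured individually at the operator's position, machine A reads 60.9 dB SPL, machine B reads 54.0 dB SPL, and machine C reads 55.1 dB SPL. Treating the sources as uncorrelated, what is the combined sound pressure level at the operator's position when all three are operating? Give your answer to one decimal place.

62.6 dB SPL

Add the sources as powers (linear), then convert back to dB:
L_total = 10·log₁₀(10^(60.9/10) + 10^(54.0/10) + 10^(55.1/10)) = 10·log₁₀(1805000) = 62.6 dB SPL.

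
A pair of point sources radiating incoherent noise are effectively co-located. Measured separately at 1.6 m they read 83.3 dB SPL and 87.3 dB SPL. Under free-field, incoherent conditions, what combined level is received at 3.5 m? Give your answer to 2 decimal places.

Combined at 1.6 m: 10·log₁₀(10^(83.3/10)+10^(87.3/10)) = 88.755 dB SPL.
Then apply −20·log₁₀(3.5/1.6) = -6.799 dB → 81.96 dB SPL.

81.96 dB SPL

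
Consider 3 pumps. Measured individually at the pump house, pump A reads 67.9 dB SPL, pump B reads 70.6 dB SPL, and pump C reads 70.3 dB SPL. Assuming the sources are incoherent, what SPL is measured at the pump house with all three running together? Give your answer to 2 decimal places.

74.53 dB SPL

Add the sources as powers (linear), then convert back to dB:
L_total = 10·log₁₀(10^(67.9/10) + 10^(70.6/10) + 10^(70.3/10)) = 10·log₁₀(28360000) = 74.53 dB SPL.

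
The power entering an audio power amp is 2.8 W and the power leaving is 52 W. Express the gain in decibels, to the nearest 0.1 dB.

Power ratio → dB uses the 10·log₁₀ form:
10·log₁₀(52/2.8) = 10·log₁₀(18.57) = 12.7 dB.

12.7 dB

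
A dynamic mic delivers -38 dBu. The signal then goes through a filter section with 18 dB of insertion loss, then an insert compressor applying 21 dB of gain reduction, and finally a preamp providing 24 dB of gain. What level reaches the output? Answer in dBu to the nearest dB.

-53 dBu

In dB, series stages simply add:
-38 − 18 − 21 + 24 = -53 dBu.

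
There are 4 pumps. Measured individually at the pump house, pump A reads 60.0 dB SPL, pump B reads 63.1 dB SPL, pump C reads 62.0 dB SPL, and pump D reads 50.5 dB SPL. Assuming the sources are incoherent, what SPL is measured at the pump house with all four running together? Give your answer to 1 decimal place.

Uncorrelated sources add in intensity (power), not in dB.
L_total = 10·log₁₀(10^(60.0/10) + 10^(63.1/10) + 10^(62.0/10) + 10^(50.5/10)) = 10·log₁₀(4739000) = 66.8 dB SPL.

66.8 dB SPL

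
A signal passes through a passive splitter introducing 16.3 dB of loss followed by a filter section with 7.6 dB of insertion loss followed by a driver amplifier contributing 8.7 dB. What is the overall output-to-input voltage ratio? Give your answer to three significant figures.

0.174

Net gain = (−16.3) + (−7.6) + 8.7 = -15.2 dB.
Voltage ratio = 10^(-15.2/20) = 0.174.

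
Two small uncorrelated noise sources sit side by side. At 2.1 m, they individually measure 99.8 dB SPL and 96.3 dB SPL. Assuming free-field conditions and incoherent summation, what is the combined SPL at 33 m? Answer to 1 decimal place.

77.5 dB SPL

Combined at 2.1 m: 10·log₁₀(10^(99.8/10)+10^(96.3/10)) = 101.40 dB SPL.
Then apply −20·log₁₀(33/2.1) = -23.93 dB → 77.5 dB SPL.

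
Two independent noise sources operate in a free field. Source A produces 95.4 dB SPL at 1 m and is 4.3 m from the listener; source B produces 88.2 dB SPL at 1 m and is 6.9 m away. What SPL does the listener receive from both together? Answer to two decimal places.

83.04 dB SPL

At the listener: L_A = 95.4 − 20·log₁₀(4.3) = 82.731 dB; L_B = 88.2 − 20·log₁₀(6.9) = 71.423 dB.
Combined: 10·log₁₀(10^(82.731/10)+10^(71.423/10)) = 83.04 dB SPL.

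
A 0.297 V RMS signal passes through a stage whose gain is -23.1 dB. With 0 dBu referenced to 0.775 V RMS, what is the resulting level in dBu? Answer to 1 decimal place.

-31.4 dBu

Input level: 20·log₁₀(0.297/0.775) = -8.33 dBu.
Output: -8.33 − 23.1 = -31.4 dBu.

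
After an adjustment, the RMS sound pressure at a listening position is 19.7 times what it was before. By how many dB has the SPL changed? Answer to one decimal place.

Sound pressure is an amplitude quantity: ΔL = 20·log₁₀(p₂/p₁).
20·log₁₀(19.7) = 25.9 dB.

25.9 dB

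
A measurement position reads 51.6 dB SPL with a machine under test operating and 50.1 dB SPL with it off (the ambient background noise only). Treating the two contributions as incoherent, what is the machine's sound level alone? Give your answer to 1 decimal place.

46.3 dB SPL

Background correction is a power subtraction:
L_src = 10·log₁₀(10^(51.6/10) − 10^(50.1/10)) = 10·log₁₀(42210) = 46.3 dB SPL.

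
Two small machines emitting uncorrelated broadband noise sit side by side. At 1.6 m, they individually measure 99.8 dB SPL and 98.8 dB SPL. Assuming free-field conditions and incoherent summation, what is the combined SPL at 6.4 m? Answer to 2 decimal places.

90.30 dB SPL

Combined at 1.6 m: 10·log₁₀(10^(99.8/10)+10^(98.8/10)) = 102.339 dB SPL.
Then apply −20·log₁₀(6.4/1.6) = -12.041 dB → 90.30 dB SPL.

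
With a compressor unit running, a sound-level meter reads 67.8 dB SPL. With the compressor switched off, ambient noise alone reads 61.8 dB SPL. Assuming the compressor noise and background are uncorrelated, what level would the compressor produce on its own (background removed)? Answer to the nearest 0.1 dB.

66.5 dB SPL

Subtract intensities: L_src = 10·log₁₀(10^(L_total/10) − 10^(L_bg/10)).
L_src = 10·log₁₀(10^(67.8/10) − 10^(61.8/10)) = 10·log₁₀(4512000) = 66.5 dB SPL.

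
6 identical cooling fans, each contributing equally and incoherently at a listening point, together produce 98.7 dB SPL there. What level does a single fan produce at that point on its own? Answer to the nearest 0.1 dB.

90.9 dB SPL

6 equal incoherent sources add 10·log₁₀(6) = 7.78 dB over one source.
L_one = 98.7 − 7.78 = 90.9 dB SPL.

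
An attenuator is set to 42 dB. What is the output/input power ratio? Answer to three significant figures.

Power ratio = 10^(dB/10).
10^(-42/10) = 10^(-4.200) = 0.0000631.

0.0000631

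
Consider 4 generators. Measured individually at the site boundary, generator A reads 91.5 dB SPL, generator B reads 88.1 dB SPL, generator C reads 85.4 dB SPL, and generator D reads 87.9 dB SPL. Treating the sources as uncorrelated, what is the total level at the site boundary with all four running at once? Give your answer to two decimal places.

Uncorrelated sources add in intensity (power), not in dB.
L_total = 10·log₁₀(10^(91.5/10) + 10^(88.1/10) + 10^(85.4/10) + 10^(87.9/10)) = 10·log₁₀(3022000000) = 94.80 dB SPL.

94.80 dB SPL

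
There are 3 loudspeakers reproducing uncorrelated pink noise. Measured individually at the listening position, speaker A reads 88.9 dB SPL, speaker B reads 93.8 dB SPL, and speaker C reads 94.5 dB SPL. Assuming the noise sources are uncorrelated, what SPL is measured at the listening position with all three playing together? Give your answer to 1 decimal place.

97.8 dB SPL

Incoherent sources sum as intensities:
L_total = 10·log₁₀(10^(88.9/10) + 10^(93.8/10) + 10^(94.5/10)) = 10·log₁₀(5993000000) = 97.8 dB SPL.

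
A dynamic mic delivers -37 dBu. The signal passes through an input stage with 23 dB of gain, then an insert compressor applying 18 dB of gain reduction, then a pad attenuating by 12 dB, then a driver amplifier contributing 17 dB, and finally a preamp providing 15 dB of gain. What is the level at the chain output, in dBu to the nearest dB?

Gain stages sum in dB:
-37 + 23 − 18 − 12 + 17 + 15 = -12 dBu.

-12 dBu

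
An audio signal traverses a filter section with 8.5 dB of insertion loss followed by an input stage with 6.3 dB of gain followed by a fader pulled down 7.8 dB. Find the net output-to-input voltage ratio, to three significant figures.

0.316

Net gain = (−8.5) + 6.3 + (−7.8) = -10.0 dB.
Voltage ratio = 10^(-10.0/20) = 0.316.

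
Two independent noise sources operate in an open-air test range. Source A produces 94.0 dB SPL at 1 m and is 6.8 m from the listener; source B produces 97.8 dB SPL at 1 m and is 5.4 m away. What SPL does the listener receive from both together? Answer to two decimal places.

At the listener: L_A = 94.0 − 20·log₁₀(6.8) = 77.350 dB; L_B = 97.8 − 20·log₁₀(5.4) = 83.152 dB.
Combined: 10·log₁₀(10^(77.350/10)+10^(83.152/10)) = 84.17 dB SPL.

84.17 dB SPL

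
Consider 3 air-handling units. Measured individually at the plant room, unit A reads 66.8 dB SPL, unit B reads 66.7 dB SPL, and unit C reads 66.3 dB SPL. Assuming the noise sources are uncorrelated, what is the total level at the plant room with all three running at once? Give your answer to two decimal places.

Uncorrelated sources add in intensity (power), not in dB.
L_total = 10·log₁₀(10^(66.8/10) + 10^(66.7/10) + 10^(66.3/10)) = 10·log₁₀(13730000) = 71.38 dB SPL.

71.38 dB SPL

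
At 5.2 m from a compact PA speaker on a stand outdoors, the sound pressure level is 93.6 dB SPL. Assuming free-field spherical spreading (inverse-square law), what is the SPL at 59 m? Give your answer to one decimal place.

Inverse-square spreading gives ΔL = −20·log₁₀(d₂/d₁).
ΔL = −20·log₁₀(59/5.2) = -21.10 dB, so L₂ = 93.6 + (-21.10) = 72.5 dB SPL.

72.5 dB SPL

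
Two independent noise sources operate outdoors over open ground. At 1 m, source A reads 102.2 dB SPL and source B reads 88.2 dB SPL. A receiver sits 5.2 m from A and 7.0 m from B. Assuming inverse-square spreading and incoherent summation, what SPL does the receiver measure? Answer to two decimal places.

At the listener: L_A = 102.2 − 20·log₁₀(5.2) = 87.880 dB; L_B = 88.2 − 20·log₁₀(7.0) = 71.298 dB.
Combined: 10·log₁₀(10^(87.880/10)+10^(71.298/10)) = 87.97 dB SPL.

87.97 dB SPL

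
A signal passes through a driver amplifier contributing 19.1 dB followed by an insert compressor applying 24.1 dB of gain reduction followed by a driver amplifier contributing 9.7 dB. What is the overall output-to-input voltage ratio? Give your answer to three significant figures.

1.72

Net gain = 19.1 + (−24.1) + 9.7 = 4.7 dB.
Voltage ratio = 10^(4.7/20) = 1.72.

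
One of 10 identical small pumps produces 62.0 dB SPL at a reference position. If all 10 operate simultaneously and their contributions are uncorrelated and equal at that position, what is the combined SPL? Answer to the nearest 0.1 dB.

72.0 dB SPL

10 equal incoherent sources raise the level by 10·log₁₀(10) = 10.00 dB.
L_total = 62.0 + 10.00 = 72.0 dB SPL.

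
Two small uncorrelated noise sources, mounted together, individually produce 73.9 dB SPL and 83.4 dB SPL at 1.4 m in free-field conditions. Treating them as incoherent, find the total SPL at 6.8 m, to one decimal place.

70.1 dB SPL

Combined at 1.4 m: 10·log₁₀(10^(73.9/10)+10^(83.4/10)) = 83.86 dB SPL.
Then apply −20·log₁₀(6.8/1.4) = -13.73 dB → 70.1 dB SPL.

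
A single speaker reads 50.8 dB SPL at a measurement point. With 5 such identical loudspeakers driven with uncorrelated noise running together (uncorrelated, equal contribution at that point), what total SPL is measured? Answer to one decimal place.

5 equal incoherent sources raise the level by 10·log₁₀(5) = 6.99 dB.
L_total = 50.8 + 6.99 = 57.8 dB SPL.

57.8 dB SPL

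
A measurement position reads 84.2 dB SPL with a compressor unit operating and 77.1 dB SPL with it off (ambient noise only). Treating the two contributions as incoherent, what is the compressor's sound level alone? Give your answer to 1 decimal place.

Subtract intensities: L_src = 10·log₁₀(10^(L_total/10) − 10^(L_bg/10)).
L_src = 10·log₁₀(10^(84.2/10) − 10^(77.1/10)) = 10·log₁₀(211700000) = 83.3 dB SPL.

83.3 dB SPL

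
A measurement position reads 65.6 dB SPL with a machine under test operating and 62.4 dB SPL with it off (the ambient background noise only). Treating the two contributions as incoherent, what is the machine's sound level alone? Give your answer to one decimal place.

62.8 dB SPL

Background correction is a power subtraction:
L_src = 10·log₁₀(10^(65.6/10) − 10^(62.4/10)) = 10·log₁₀(1893000) = 62.8 dB SPL.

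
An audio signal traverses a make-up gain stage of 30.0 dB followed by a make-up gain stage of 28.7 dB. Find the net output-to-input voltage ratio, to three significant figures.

861

Net gain = 30.0 + 28.7 = 58.7 dB.
Voltage ratio = 10^(58.7/20) = 861.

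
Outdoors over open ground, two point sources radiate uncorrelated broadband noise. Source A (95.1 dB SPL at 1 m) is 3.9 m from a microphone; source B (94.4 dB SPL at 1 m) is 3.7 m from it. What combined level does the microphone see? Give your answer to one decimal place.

86.2 dB SPL

At the listener: L_A = 95.1 − 20·log₁₀(3.9) = 83.28 dB; L_B = 94.4 − 20·log₁₀(3.7) = 83.04 dB.
Combined: 10·log₁₀(10^(83.28/10)+10^(83.04/10)) = 86.2 dB SPL.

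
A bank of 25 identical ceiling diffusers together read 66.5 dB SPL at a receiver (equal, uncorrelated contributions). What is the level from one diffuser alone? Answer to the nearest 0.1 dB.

52.5 dB SPL

25 equal incoherent sources add 10·log₁₀(25) = 13.98 dB over one source.
L_one = 66.5 − 13.98 = 52.5 dB SPL.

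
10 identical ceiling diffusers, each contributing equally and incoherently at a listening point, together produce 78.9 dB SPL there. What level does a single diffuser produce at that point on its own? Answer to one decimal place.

68.9 dB SPL

10 equal incoherent sources add 10·log₁₀(10) = 10.00 dB over one source.
L_one = 78.9 − 10.00 = 68.9 dB SPL.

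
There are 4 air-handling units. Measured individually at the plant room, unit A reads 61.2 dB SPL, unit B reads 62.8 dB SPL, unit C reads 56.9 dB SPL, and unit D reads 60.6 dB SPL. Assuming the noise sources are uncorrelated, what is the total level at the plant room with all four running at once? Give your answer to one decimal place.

66.9 dB SPL

Add the sources as powers (linear), then convert back to dB:
L_total = 10·log₁₀(10^(61.2/10) + 10^(62.8/10) + 10^(56.9/10) + 10^(60.6/10)) = 10·log₁₀(4862000) = 66.9 dB SPL.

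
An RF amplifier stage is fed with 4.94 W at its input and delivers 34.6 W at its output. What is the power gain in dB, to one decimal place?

8.5 dB

For a power ratio, dB = 10·log₁₀(P₂/P₁).
10·log₁₀(34.6/4.94) = 10·log₁₀(7.004) = 8.5 dB.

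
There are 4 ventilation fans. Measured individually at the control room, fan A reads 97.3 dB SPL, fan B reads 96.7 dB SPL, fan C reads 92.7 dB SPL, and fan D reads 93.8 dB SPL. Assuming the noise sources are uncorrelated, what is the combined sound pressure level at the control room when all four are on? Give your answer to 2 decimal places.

Incoherent sources sum as intensities:
L_total = 10·log₁₀(10^(97.3/10) + 10^(96.7/10) + 10^(92.7/10) + 10^(93.8/10)) = 10·log₁₀(14309000000) = 101.56 dB SPL.

101.56 dB SPL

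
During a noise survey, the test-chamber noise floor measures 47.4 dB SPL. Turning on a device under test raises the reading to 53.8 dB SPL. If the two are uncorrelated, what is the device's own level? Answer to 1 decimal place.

Subtract intensities: L_src = 10·log₁₀(10^(L_total/10) − 10^(L_bg/10)).
L_src = 10·log₁₀(10^(53.8/10) − 10^(47.4/10)) = 10·log₁₀(184900) = 52.7 dB SPL.

52.7 dB SPL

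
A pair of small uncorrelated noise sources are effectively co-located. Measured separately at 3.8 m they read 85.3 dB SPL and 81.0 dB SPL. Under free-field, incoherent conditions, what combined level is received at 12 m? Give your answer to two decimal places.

Combined at 3.8 m: 10·log₁₀(10^(85.3/10)+10^(81.0/10)) = 86.672 dB SPL.
Then apply −20·log₁₀(12/3.8) = -9.988 dB → 76.68 dB SPL.

76.68 dB SPL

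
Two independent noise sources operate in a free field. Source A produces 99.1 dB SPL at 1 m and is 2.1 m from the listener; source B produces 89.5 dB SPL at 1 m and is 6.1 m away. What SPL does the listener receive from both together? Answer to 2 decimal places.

At the listener: L_A = 99.1 − 20·log₁₀(2.1) = 92.656 dB; L_B = 89.5 − 20·log₁₀(6.1) = 73.793 dB.
Combined: 10·log₁₀(10^(92.656/10)+10^(73.793/10)) = 92.71 dB SPL.

92.71 dB SPL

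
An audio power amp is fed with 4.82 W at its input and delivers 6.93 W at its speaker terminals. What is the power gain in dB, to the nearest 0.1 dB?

For a power ratio, dB = 10·log₁₀(P₂/P₁).
10·log₁₀(6.93/4.82) = 10·log₁₀(1.438) = 1.6 dB.

1.6 dB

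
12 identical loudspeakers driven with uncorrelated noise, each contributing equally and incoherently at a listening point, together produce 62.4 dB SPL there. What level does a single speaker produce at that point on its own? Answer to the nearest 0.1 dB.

12 equal incoherent sources add 10·log₁₀(12) = 10.79 dB over one source.
L_one = 62.4 − 10.79 = 51.6 dB SPL.

51.6 dB SPL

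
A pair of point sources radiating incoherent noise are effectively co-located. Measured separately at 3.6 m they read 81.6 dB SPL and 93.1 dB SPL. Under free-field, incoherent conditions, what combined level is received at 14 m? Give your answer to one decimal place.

Combined at 3.6 m: 10·log₁₀(10^(81.6/10)+10^(93.1/10)) = 93.40 dB SPL.
Then apply −20·log₁₀(14/3.6) = -11.80 dB → 81.6 dB SPL.

81.6 dB SPL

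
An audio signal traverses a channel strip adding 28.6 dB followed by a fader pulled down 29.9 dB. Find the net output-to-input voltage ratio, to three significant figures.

0.861

Net gain = 28.6 + (−29.9) = -1.3 dB.
Voltage ratio = 10^(-1.3/20) = 0.861.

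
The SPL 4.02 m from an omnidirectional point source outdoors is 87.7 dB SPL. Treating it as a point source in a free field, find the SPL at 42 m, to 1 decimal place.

67.3 dB SPL

For a point source in a free field, ΔL = −20·log₁₀(d₂/d₁).
ΔL = −20·log₁₀(42/4.02) = -20.38 dB, so L₂ = 87.7 + (-20.38) = 67.3 dB SPL.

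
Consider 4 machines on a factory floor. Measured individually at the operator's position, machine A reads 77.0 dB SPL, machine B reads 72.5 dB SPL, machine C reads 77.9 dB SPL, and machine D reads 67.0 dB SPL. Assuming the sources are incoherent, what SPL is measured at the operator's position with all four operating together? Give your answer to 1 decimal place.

81.3 dB SPL

Add the sources as powers (linear), then convert back to dB:
L_total = 10·log₁₀(10^(77.0/10) + 10^(72.5/10) + 10^(77.9/10) + 10^(67.0/10)) = 10·log₁₀(134600000) = 81.3 dB SPL.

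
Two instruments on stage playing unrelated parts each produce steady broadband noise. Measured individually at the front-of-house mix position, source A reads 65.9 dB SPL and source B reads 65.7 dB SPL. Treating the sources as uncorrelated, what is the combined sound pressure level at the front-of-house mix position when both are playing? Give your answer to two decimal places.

Incoherent sources sum as intensities:
L_total = 10·log₁₀(10^(65.9/10) + 10^(65.7/10)) = 10·log₁₀(7606000) = 68.81 dB SPL.

68.81 dB SPL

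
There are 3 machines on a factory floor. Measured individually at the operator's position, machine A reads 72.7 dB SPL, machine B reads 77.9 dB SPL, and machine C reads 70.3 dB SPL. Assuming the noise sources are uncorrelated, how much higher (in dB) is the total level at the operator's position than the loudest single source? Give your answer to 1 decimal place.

1.7 dB

Add the sources as powers (linear), then convert back to dB:
L_total = 10·log₁₀(10^(72.7/10) + 10^(77.9/10) + 10^(70.3/10)) = 79.59 dB SPL.
Excess over the loudest (77.9 dB): 79.59 − 77.9 = 1.7 dB.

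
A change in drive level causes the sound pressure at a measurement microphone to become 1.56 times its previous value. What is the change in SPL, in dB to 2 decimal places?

3.86 dB

Sound pressure is an amplitude quantity: ΔL = 20·log₁₀(p₂/p₁).
20·log₁₀(1.56) = 3.86 dB.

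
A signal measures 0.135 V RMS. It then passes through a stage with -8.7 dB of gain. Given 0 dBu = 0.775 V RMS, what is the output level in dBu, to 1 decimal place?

-23.9 dBu

Input level: 20·log₁₀(0.135/0.775) = -15.18 dBu.
Output: -15.18 − 8.7 = -23.9 dBu.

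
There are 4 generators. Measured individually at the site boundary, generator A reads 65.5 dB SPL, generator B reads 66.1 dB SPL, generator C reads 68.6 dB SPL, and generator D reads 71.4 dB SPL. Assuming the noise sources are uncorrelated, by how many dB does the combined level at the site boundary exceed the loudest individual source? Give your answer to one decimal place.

Add the sources as powers (linear), then convert back to dB:
L_total = 10·log₁₀(10^(65.5/10) + 10^(66.1/10) + 10^(68.6/10) + 10^(71.4/10)) = 74.57 dB SPL.
Excess over the loudest (71.4 dB): 74.57 − 71.4 = 3.2 dB.

3.2 dB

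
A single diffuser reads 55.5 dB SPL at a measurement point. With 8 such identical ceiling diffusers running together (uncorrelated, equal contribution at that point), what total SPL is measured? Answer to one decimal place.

64.5 dB SPL

8 equal incoherent sources raise the level by 10·log₁₀(8) = 9.03 dB.
L_total = 55.5 + 9.03 = 64.5 dB SPL.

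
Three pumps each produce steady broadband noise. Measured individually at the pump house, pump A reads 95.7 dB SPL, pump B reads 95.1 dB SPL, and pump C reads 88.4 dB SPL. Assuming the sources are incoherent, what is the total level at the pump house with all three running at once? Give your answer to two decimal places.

98.83 dB SPL

Incoherent sources sum as intensities:
L_total = 10·log₁₀(10^(95.7/10) + 10^(95.1/10) + 10^(88.4/10)) = 10·log₁₀(7643000000) = 98.83 dB SPL.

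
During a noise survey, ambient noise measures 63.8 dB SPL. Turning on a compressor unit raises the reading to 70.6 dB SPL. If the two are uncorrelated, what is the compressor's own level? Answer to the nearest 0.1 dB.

Remove the background by subtracting linear intensities:
L_src = 10·log₁₀(10^(70.6/10) − 10^(63.8/10)) = 10·log₁₀(9083000) = 69.6 dB SPL.

69.6 dB SPL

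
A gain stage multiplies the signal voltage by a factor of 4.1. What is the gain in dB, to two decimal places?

12.26 dB

Voltage ratio → dB uses the 20·log₁₀ form:
20·log₁₀(4.1) = 12.26 dB.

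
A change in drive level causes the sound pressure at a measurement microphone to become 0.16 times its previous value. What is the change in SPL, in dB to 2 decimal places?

Sound pressure is an amplitude quantity: ΔL = 20·log₁₀(p₂/p₁).
20·log₁₀(0.16) = -15.92 dB.

-15.92 dB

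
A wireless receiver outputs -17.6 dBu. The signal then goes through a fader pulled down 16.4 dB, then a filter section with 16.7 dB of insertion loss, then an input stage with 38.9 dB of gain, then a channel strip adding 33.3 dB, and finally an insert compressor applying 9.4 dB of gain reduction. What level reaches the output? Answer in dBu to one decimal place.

+12.1 dBu

In dB, series stages simply add:
-17.6 − 16.4 − 16.7 + 38.9 + 33.3 − 9.4 = +12.1 dBu.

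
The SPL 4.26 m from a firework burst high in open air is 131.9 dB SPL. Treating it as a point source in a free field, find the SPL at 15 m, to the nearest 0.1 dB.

For a point source in a free field, ΔL = −20·log₁₀(d₂/d₁).
ΔL = −20·log₁₀(15/4.26) = -10.93 dB, so L₂ = 131.9 + (-10.93) = 121.0 dB SPL.

121.0 dB SPL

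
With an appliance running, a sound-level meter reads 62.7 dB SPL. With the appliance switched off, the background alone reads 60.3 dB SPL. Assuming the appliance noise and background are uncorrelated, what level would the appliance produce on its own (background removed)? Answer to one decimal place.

59.0 dB SPL

Background correction is a power subtraction:
L_src = 10·log₁₀(10^(62.7/10) − 10^(60.3/10)) = 10·log₁₀(790600) = 59.0 dB SPL.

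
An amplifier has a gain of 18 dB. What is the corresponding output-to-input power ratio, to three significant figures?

63.1

Power ratio = 10^(dB/10).
10^(18/10) = 10^(1.800) = 63.1.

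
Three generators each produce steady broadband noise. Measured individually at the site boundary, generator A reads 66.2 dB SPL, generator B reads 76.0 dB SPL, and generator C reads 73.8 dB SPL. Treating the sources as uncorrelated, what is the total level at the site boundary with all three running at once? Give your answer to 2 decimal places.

Uncorrelated sources add in intensity (power), not in dB.
L_total = 10·log₁₀(10^(66.2/10) + 10^(76.0/10) + 10^(73.8/10)) = 10·log₁₀(67970000) = 78.32 dB SPL.

78.32 dB SPL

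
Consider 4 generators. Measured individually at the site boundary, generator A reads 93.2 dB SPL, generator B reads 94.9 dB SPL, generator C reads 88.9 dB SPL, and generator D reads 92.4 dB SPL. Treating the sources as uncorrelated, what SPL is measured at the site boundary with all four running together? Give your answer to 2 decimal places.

Uncorrelated sources add in intensity (power), not in dB.
L_total = 10·log₁₀(10^(93.2/10) + 10^(94.9/10) + 10^(88.9/10) + 10^(92.4/10)) = 10·log₁₀(7694000000) = 98.86 dB SPL.

98.86 dB SPL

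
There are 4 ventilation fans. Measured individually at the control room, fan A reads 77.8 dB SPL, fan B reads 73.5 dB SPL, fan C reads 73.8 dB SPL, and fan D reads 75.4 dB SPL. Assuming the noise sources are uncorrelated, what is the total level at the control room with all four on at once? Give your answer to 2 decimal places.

81.50 dB SPL

Add the sources as powers (linear), then convert back to dB:
L_total = 10·log₁₀(10^(77.8/10) + 10^(73.5/10) + 10^(73.8/10) + 10^(75.4/10)) = 10·log₁₀(141300000) = 81.50 dB SPL.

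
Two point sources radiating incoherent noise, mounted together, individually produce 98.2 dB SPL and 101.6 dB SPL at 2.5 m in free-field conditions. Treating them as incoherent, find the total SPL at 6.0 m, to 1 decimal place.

Combined at 2.5 m: 10·log₁₀(10^(98.2/10)+10^(101.6/10)) = 103.23 dB SPL.
Then apply −20·log₁₀(6.0/2.5) = -7.60 dB → 95.6 dB SPL.

95.6 dB SPL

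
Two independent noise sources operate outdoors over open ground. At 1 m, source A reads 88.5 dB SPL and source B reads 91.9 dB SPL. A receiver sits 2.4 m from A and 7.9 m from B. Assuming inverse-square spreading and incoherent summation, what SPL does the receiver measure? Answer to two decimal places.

81.69 dB SPL

At the listener: L_A = 88.5 − 20·log₁₀(2.4) = 80.896 dB; L_B = 91.9 − 20·log₁₀(7.9) = 73.947 dB.
Combined: 10·log₁₀(10^(80.896/10)+10^(73.947/10)) = 81.69 dB SPL.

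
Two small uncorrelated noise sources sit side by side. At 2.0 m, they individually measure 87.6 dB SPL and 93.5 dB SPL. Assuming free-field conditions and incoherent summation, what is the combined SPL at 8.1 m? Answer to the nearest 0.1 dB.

82.3 dB SPL

Combined at 2.0 m: 10·log₁₀(10^(87.6/10)+10^(93.5/10)) = 94.49 dB SPL.
Then apply −20·log₁₀(8.1/2.0) = -12.15 dB → 82.3 dB SPL.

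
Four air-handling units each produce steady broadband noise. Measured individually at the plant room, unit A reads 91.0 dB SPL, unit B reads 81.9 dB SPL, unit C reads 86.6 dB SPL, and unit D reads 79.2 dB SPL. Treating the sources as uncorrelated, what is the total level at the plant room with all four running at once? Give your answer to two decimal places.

92.91 dB SPL

Uncorrelated sources add in intensity (power), not in dB.
L_total = 10·log₁₀(10^(91.0/10) + 10^(81.9/10) + 10^(86.6/10) + 10^(79.2/10)) = 10·log₁₀(1954000000) = 92.91 dB SPL.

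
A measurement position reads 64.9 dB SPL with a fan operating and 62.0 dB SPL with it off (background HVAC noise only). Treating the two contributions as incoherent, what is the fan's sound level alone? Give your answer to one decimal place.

61.8 dB SPL

Subtract intensities: L_src = 10·log₁₀(10^(L_total/10) − 10^(L_bg/10)).
L_src = 10·log₁₀(10^(64.9/10) − 10^(62.0/10)) = 10·log₁₀(1505000) = 61.8 dB SPL.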